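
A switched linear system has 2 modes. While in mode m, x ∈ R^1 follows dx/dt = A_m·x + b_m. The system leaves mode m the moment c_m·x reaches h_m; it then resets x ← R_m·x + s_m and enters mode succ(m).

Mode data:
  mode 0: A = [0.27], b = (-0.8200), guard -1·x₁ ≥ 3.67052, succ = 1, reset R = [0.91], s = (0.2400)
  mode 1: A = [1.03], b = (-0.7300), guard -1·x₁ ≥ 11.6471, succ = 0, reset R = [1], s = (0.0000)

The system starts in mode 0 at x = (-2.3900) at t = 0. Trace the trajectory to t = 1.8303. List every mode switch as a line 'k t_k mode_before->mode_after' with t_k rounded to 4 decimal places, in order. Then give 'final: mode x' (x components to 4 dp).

1 0.7846 0->1
final: 1 -10.4745

Mode 0: guard c·x = 3.6705 hit at Δt = 0.7846 (t = 0.7846), x⁻ = (-3.6705) → reset → x⁺ = (-3.1002), jump to mode 1
Mode 1: flow for 1.0457 to horizon, guard not reached → x = (-10.4745)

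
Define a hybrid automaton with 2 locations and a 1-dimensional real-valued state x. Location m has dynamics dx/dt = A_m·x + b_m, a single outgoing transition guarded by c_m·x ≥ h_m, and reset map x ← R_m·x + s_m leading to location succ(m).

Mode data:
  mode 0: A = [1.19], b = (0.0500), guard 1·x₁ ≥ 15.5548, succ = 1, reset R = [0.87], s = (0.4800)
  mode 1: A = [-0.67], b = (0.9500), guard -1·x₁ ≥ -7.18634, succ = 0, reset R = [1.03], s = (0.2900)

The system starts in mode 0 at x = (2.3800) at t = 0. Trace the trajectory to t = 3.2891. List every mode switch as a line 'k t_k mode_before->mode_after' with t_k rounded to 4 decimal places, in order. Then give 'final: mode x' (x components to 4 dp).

1 1.5651 0->1
2 2.7306 1->0
final: 0 14.9909

Mode 0: guard c·x = 15.5548 hit at Δt = 1.5651 (t = 1.5651), x⁻ = (15.5548) → reset → x⁺ = (14.0127), jump to mode 1
Mode 1: guard c·x = -7.1863 hit at Δt = 1.1655 (t = 2.7306), x⁻ = (7.1863) → reset → x⁺ = (7.6919), jump to mode 0
Mode 0: flow for 0.5585 to horizon, guard not reached → x = (14.9909)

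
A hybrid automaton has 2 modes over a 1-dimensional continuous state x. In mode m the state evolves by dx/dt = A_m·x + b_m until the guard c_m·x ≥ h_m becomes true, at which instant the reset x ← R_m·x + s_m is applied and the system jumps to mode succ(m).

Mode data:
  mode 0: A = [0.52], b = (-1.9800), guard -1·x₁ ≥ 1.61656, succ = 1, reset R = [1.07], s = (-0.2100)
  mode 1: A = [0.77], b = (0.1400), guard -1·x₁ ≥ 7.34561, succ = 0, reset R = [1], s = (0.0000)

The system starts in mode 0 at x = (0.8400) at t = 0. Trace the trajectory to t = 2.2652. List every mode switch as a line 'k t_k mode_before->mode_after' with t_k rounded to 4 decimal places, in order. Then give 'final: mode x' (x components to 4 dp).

1 1.1598 0->1
final: 1 -4.2995

Mode 0: guard c·x = 1.6166 hit at Δt = 1.1598 (t = 1.1598), x⁻ = (-1.6166) → reset → x⁺ = (-1.9397), jump to mode 1
Mode 1: flow for 1.1054 to horizon, guard not reached → x = (-4.2995)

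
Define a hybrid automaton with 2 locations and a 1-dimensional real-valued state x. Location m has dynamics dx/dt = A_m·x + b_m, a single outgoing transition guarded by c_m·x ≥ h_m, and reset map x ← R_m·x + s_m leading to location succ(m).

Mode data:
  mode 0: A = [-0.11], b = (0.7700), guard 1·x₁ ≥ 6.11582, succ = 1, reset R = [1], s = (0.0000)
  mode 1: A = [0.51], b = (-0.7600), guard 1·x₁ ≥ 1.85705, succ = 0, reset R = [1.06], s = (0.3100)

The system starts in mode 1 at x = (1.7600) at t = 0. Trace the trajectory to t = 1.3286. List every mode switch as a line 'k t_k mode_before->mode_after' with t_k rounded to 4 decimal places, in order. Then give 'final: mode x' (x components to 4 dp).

1 0.6025 1->0
final: 0 2.6409

Mode 1: guard c·x = 1.8571 hit at Δt = 0.6025 (t = 0.6025), x⁻ = (1.8571) → reset → x⁺ = (2.2785), jump to mode 0
Mode 0: flow for 0.7261 to horizon, guard not reached → x = (2.6409)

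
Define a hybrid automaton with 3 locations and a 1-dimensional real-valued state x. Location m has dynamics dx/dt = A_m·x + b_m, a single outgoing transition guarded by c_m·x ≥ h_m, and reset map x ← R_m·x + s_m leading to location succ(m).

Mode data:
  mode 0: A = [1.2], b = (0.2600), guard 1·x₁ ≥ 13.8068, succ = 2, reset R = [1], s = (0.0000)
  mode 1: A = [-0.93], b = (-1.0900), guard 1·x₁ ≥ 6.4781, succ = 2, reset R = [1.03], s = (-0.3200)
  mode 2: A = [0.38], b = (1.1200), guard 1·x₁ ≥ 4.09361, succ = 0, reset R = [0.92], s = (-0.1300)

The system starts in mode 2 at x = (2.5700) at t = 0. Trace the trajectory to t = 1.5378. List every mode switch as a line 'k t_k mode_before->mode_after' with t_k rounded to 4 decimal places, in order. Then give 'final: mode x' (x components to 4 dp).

1 0.6417 2->0
final: 0 11.0756

Mode 2: guard c·x = 4.0936 hit at Δt = 0.6417 (t = 0.6417), x⁻ = (4.0936) → reset → x⁺ = (3.6361), jump to mode 0
Mode 0: flow for 0.8961 to horizon, guard not reached → x = (11.0756)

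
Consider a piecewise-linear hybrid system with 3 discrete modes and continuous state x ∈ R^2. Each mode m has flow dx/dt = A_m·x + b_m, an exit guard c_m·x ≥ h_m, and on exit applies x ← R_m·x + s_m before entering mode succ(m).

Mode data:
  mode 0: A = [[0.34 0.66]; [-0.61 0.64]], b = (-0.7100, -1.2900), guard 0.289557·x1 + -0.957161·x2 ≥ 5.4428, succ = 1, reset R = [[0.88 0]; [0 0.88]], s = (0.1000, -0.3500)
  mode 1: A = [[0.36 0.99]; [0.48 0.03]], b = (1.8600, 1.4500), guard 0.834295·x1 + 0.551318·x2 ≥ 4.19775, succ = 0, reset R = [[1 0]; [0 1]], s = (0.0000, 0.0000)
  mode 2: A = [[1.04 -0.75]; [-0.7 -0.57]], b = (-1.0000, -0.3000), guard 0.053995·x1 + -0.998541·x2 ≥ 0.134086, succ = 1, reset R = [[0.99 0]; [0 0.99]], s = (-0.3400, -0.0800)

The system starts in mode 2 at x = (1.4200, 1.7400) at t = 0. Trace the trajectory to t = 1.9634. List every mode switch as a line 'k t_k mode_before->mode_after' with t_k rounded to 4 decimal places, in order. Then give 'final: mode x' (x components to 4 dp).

Mode 2: guard c·x = 0.1341 hit at Δt = 1.2491 (t = 1.2491), x⁻ = (0.9494, -0.0829) → reset → x⁺ = (0.5999, -0.1621), jump to mode 1
Mode 1: flow for 0.7143 to horizon, guard not reached → x = (2.7154, 1.4070)

1 1.2491 2->1
final: 1 2.7154 1.4070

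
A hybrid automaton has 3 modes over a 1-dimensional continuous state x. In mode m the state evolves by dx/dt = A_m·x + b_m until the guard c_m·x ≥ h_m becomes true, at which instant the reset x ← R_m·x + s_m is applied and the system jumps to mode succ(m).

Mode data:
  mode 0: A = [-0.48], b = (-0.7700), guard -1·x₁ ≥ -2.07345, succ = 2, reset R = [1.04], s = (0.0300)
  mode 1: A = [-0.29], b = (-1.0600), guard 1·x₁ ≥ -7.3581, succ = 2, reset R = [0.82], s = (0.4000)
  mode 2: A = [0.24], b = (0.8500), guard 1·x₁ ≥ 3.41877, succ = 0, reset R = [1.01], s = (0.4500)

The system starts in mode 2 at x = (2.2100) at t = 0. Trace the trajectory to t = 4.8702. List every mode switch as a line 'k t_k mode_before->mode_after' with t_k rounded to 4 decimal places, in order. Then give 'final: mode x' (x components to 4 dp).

Mode 2: guard c·x = 3.4188 hit at Δt = 0.7948 (t = 0.7948), x⁻ = (3.4188) → reset → x⁺ = (3.9030), jump to mode 0
Mode 0: guard c·x = -2.0734 hit at Δt = 0.8412 (t = 1.6360), x⁻ = (2.0734) → reset → x⁺ = (2.1864), jump to mode 2
Mode 2: guard c·x = 3.4188 hit at Δt = 0.8119 (t = 2.4479), x⁻ = (3.4188) → reset → x⁺ = (3.9030), jump to mode 0
Mode 0: guard c·x = -2.0734 hit at Δt = 0.8412 (t = 3.2892), x⁻ = (2.0734) → reset → x⁺ = (2.1864), jump to mode 2
Mode 2: guard c·x = 3.4188 hit at Δt = 0.8119 (t = 4.1011), x⁻ = (3.4188) → reset → x⁺ = (3.9030), jump to mode 0
Mode 0: flow for 0.7691 to horizon, guard not reached → x = (2.2029)

1 0.7948 2->0
2 1.6360 0->2
3 2.4479 2->0
4 3.2892 0->2
5 4.1011 2->0
final: 0 2.2029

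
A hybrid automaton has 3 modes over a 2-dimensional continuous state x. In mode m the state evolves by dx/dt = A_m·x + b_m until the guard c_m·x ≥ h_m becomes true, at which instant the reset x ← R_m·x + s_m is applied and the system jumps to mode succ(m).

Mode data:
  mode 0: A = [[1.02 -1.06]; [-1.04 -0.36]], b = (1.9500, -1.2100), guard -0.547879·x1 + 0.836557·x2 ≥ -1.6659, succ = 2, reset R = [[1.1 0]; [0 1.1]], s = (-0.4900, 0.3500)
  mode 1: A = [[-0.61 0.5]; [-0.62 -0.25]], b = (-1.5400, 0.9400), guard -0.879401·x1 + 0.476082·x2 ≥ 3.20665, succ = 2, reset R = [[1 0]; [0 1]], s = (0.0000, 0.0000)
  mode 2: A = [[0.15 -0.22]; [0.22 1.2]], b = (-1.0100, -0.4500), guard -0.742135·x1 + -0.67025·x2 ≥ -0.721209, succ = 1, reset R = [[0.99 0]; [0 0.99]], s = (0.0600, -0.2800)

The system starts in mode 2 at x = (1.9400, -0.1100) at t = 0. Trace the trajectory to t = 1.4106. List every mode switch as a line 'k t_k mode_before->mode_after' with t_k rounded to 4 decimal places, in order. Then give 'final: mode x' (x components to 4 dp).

Mode 2: guard c·x = -0.7212 hit at Δt = 0.8359 (t = 0.8359), x⁻ = (1.3436, -0.4116) → reset → x⁺ = (1.3901, -0.6875), jump to mode 1
Mode 1: flow for 0.5747 to horizon, guard not reached → x = (0.1049, -0.3199)

1 0.8359 2->1
final: 1 0.1049 -0.3199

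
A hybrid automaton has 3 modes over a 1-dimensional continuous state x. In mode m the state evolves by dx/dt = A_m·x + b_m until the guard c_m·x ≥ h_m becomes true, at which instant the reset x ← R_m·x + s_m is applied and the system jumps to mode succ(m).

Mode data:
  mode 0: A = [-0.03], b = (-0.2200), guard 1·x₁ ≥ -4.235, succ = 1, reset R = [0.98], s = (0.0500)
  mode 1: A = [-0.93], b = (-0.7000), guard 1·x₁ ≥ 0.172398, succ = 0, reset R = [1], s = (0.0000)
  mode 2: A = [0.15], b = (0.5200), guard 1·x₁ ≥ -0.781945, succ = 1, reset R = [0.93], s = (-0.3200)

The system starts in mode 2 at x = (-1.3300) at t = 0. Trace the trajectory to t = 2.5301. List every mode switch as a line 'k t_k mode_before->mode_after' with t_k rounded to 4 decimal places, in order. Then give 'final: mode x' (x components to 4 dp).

Mode 2: guard c·x = -0.7819 hit at Δt = 1.5222 (t = 1.5222), x⁻ = (-0.7819) → reset → x⁺ = (-1.0472), jump to mode 1
Mode 1: flow for 1.0079 to horizon, guard not reached → x = (-0.8680)

1 1.5222 2->1
final: 1 -0.8680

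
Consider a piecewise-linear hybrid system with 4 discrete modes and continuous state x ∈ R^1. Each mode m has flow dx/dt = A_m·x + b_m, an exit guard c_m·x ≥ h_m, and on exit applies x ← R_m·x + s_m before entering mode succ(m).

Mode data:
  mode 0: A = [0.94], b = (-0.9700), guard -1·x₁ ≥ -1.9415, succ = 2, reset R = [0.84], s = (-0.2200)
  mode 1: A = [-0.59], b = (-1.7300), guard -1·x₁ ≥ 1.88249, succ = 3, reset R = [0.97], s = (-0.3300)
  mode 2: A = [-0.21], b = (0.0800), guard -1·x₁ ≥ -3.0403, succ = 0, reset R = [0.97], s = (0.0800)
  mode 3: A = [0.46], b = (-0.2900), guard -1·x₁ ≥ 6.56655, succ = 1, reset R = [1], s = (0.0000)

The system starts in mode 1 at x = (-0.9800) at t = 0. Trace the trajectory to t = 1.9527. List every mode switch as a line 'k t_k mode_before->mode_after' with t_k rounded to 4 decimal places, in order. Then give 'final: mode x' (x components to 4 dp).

1 1.0516 1->3
final: 3 -3.5872

Mode 1: guard c·x = 1.8825 hit at Δt = 1.0516 (t = 1.0516), x⁻ = (-1.8825) → reset → x⁺ = (-2.1560), jump to mode 3
Mode 3: flow for 0.9011 to horizon, guard not reached → x = (-3.5872)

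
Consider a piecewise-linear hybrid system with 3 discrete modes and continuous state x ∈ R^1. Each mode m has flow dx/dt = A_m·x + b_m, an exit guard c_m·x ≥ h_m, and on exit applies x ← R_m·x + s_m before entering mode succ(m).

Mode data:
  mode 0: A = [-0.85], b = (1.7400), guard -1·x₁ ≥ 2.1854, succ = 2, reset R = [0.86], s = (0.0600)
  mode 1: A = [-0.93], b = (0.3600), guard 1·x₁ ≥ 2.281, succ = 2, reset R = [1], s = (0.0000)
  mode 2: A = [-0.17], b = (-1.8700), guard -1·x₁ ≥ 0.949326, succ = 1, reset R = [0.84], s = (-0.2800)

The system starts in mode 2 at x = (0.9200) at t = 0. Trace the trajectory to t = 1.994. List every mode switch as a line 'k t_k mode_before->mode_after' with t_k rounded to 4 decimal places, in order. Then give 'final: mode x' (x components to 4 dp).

1 1.0034 2->1
final: 1 -0.1958

Mode 2: guard c·x = 0.9493 hit at Δt = 1.0034 (t = 1.0034), x⁻ = (-0.9493) → reset → x⁺ = (-1.0774), jump to mode 1
Mode 1: flow for 0.9906 to horizon, guard not reached → x = (-0.1958)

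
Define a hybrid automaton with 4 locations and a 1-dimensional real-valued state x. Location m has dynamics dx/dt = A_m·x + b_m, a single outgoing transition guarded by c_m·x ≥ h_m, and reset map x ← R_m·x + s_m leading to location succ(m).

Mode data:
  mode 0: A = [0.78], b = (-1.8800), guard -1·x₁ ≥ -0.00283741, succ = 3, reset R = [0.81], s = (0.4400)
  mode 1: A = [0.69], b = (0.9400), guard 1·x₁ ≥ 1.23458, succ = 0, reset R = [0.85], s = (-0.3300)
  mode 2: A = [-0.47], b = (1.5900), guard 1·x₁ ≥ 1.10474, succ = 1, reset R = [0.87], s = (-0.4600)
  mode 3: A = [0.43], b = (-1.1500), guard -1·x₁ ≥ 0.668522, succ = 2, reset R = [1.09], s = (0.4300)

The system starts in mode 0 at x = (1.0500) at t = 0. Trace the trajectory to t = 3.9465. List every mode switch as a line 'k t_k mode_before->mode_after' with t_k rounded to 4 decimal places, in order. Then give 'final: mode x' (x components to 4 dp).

Mode 0: guard c·x = -0.0028 hit at Δt = 0.7319 (t = 0.7319), x⁻ = (0.0028) → reset → x⁺ = (0.4423), jump to mode 3
Mode 3: guard c·x = 0.6685 hit at Δt = 0.9393 (t = 1.6712), x⁻ = (-0.6685) → reset → x⁺ = (-0.2987), jump to mode 2
Mode 2: guard c·x = 1.1047 hit at Δt = 1.0212 (t = 2.6924), x⁻ = (1.1047) → reset → x⁺ = (0.5011), jump to mode 1
Mode 1: guard c·x = 1.2346 hit at Δt = 0.4810 (t = 3.1734), x⁻ = (1.2346) → reset → x⁺ = (0.7194), jump to mode 0
Mode 0: guard c·x = -0.0028 hit at Δt = 0.4530 (t = 3.6264), x⁻ = (0.0028) → reset → x⁺ = (0.4423), jump to mode 3
Mode 3: flow for 0.3201 to horizon, guard not reached → x = (0.1129)

1 0.7319 0->3
2 1.6712 3->2
3 2.6924 2->1
4 3.1734 1->0
5 3.6264 0->3
final: 3 0.1129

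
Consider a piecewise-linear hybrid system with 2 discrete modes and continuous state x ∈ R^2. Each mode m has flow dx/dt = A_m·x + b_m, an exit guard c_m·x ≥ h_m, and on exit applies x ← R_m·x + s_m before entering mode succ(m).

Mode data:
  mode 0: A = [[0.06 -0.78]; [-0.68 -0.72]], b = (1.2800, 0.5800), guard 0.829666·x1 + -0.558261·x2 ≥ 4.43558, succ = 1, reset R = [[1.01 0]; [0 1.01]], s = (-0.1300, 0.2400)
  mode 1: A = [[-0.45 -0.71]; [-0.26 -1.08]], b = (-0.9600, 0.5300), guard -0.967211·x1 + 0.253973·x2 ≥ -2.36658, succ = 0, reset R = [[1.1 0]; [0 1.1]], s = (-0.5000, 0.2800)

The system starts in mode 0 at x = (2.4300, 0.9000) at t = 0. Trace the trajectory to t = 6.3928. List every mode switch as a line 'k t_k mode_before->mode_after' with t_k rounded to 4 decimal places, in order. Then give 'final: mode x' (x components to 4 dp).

1 1.3341 0->1
2 2.4321 1->0
3 3.5780 0->1
4 4.6731 1->0
5 5.8065 0->1
final: 1 3.1763 -0.8153

Mode 0: guard c·x = 4.4356 hit at Δt = 1.3341 (t = 1.3341), x⁻ = (4.5516, -1.1809) → reset → x⁺ = (4.4671, -0.9527), jump to mode 1
Mode 1: guard c·x = -2.3666 hit at Δt = 1.0980 (t = 2.4321), x⁻ = (2.3223, -0.4740) → reset → x⁺ = (2.0546, -0.2414), jump to mode 0
Mode 0: guard c·x = 4.4356 hit at Δt = 1.1459 (t = 3.5780), x⁻ = (4.4049, -1.3990) → reset → x⁺ = (4.3189, -1.1730), jump to mode 1
Mode 1: guard c·x = -2.3666 hit at Δt = 1.0951 (t = 4.6731), x⁻ = (2.3068, -0.5332) → reset → x⁺ = (2.0375, -0.3065), jump to mode 0
Mode 0: guard c·x = 4.4356 hit at Δt = 1.1335 (t = 5.8065), x⁻ = (4.3946, -1.4142) → reset → x⁺ = (4.3086, -1.1883), jump to mode 1
Mode 1: flow for 0.5863 to horizon, guard not reached → x = (3.1763, -0.8153)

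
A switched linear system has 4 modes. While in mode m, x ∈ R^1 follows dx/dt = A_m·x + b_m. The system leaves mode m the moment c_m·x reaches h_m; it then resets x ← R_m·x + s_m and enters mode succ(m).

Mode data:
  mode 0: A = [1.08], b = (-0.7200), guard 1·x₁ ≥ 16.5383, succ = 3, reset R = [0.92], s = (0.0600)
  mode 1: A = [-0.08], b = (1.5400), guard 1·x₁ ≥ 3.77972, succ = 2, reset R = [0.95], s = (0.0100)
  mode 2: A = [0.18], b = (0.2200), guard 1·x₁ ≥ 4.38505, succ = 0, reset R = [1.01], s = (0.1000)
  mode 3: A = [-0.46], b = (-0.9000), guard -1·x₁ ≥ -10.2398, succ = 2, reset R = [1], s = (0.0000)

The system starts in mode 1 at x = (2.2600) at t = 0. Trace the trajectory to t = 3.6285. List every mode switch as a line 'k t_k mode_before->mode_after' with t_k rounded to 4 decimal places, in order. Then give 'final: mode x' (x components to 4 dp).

Mode 1: guard c·x = 3.7797 hit at Δt = 1.1713 (t = 1.1713), x⁻ = (3.7797) → reset → x⁺ = (3.6007), jump to mode 2
Mode 2: guard c·x = 4.3850 hit at Δt = 0.8371 (t = 2.0084), x⁻ = (4.3850) → reset → x⁺ = (4.5289), jump to mode 0
Mode 0: guard c·x = 16.5383 hit at Δt = 1.3086 (t = 3.3170), x⁻ = (16.5383) → reset → x⁺ = (15.2752), jump to mode 3
Mode 3: flow for 0.3115 to horizon, guard not reached → x = (12.9748)

1 1.1713 1->2
2 2.0084 2->0
3 3.3170 0->3
final: 3 12.9748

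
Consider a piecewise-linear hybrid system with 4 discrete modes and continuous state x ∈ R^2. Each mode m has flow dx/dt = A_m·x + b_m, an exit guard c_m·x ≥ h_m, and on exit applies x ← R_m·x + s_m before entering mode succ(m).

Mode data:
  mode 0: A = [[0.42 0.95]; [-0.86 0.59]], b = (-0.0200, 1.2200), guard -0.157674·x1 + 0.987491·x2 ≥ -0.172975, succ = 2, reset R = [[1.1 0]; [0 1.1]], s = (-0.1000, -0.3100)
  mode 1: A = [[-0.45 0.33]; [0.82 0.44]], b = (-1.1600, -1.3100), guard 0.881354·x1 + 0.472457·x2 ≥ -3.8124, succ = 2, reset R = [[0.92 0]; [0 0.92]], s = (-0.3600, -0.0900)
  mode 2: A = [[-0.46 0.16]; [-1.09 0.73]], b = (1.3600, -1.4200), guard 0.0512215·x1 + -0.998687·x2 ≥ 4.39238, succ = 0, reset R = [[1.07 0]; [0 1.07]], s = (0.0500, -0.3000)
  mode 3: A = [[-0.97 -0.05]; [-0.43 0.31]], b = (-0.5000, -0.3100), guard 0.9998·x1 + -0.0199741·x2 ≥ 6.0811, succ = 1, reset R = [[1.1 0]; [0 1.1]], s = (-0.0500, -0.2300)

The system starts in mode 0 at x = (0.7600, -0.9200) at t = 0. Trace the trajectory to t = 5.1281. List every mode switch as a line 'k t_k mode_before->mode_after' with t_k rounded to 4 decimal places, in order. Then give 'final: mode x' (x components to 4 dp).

Mode 0: guard c·x = -0.1730 hit at Δt = 1.4289 (t = 1.4289), x⁻ = (0.0180, -0.1723) → reset → x⁺ = (-0.0801, -0.4995), jump to mode 2
Mode 2: guard c·x = 4.3924 hit at Δt = 1.1187 (t = 2.5476), x⁻ = (0.8280, -4.3557) → reset → x⁺ = (0.9360, -4.9606), jump to mode 0
Mode 0: guard c·x = -0.1730 hit at Δt = 1.6744 (t = 4.2220), x⁻ = (-9.9208, -1.7592) → reset → x⁺ = (-11.0129, -2.2452), jump to mode 2
Mode 2: flow for 0.9061 to horizon, guard not reached → x = (-5.9990, 6.0147)

1 1.4289 0->2
2 2.5476 2->0
3 4.2220 0->2
final: 2 -5.9990 6.0147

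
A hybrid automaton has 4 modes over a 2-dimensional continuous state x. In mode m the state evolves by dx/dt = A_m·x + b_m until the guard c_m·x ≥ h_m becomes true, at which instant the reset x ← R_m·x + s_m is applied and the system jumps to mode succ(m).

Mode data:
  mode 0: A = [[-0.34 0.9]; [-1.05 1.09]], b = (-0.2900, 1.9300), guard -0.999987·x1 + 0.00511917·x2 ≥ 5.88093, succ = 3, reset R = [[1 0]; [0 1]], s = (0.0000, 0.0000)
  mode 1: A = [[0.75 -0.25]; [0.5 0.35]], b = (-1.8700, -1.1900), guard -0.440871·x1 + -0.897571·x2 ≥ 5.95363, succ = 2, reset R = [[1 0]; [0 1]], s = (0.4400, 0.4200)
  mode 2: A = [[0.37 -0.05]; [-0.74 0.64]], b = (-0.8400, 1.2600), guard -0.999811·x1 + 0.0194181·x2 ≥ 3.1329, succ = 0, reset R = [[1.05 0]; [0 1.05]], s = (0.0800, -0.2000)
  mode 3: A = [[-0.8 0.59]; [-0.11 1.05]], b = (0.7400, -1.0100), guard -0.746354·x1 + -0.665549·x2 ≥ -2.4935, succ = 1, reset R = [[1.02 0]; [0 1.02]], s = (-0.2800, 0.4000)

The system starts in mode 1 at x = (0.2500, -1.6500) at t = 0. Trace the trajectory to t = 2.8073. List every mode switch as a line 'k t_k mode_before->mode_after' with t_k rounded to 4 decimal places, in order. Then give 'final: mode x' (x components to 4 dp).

1 1.4208 1->2
2 2.4879 2->0
final: 0 -4.7849 -6.3593

Mode 1: guard c·x = 5.9536 hit at Δt = 1.4208 (t = 1.4208), x⁻ = (-2.1262, -5.5887) → reset → x⁺ = (-1.6862, -5.1687), jump to mode 2
Mode 2: guard c·x = 3.1329 hit at Δt = 1.0671 (t = 2.4879), x⁻ = (-3.2435, -5.6658) → reset → x⁺ = (-3.3257, -6.1491), jump to mode 0
Mode 0: flow for 0.3194 to horizon, guard not reached → x = (-4.7849, -6.3593)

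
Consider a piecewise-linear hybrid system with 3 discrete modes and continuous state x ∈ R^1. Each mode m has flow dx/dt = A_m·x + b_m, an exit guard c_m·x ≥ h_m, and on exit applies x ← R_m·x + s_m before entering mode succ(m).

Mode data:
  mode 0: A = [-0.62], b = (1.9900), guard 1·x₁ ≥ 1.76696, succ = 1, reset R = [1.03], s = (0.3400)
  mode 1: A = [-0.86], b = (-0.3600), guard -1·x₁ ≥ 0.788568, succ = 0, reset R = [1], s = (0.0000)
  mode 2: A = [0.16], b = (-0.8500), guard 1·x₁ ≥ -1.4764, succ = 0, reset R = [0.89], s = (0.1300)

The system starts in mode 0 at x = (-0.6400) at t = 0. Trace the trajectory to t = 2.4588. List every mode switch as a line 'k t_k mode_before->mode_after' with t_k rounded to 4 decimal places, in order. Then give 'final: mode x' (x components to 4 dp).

1 1.5830 0->1
final: 1 0.7956

Mode 0: guard c·x = 1.7670 hit at Δt = 1.5830 (t = 1.5830), x⁻ = (1.7670) → reset → x⁺ = (2.1600), jump to mode 1
Mode 1: flow for 0.8758 to horizon, guard not reached → x = (0.7956)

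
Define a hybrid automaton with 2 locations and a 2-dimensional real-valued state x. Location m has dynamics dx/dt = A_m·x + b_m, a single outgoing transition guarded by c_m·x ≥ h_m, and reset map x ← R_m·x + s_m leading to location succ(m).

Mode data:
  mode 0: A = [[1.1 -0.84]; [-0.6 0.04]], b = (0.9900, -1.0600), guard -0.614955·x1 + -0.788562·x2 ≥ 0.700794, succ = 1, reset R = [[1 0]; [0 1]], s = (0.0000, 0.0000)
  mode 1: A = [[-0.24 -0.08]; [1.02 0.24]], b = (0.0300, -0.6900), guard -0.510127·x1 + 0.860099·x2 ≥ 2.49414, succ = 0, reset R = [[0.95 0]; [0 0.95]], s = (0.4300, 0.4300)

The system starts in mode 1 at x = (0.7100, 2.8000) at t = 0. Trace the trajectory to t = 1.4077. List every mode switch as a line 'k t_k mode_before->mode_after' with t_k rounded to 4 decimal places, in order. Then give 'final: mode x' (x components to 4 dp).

Mode 1: guard c·x = 2.4941 hit at Δt = 0.6102 (t = 0.6102), x⁻ = (0.4937, 3.1927) → reset → x⁺ = (0.8990, 3.4630), jump to mode 0
Mode 0: flow for 0.7975 to horizon, guard not reached → x = (0.2029, 2.4503)

1 0.6102 1->0
final: 0 0.2029 2.4503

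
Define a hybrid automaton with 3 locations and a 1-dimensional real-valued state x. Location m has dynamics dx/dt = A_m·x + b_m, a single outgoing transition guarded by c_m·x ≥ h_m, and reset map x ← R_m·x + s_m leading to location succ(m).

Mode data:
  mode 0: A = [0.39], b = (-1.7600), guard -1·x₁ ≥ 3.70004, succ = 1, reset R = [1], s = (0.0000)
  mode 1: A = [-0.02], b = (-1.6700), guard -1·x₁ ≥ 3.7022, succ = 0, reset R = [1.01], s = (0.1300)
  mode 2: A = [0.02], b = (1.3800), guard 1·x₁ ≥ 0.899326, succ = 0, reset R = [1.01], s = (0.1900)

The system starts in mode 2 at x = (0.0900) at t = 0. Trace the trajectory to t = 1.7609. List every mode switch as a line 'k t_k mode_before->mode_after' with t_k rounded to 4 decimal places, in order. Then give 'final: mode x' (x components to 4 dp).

1 0.5823 2->0
final: 0 -0.8941

Mode 2: guard c·x = 0.8993 hit at Δt = 0.5823 (t = 0.5823), x⁻ = (0.8993) → reset → x⁺ = (1.0983), jump to mode 0
Mode 0: flow for 1.1786 to horizon, guard not reached → x = (-0.8941)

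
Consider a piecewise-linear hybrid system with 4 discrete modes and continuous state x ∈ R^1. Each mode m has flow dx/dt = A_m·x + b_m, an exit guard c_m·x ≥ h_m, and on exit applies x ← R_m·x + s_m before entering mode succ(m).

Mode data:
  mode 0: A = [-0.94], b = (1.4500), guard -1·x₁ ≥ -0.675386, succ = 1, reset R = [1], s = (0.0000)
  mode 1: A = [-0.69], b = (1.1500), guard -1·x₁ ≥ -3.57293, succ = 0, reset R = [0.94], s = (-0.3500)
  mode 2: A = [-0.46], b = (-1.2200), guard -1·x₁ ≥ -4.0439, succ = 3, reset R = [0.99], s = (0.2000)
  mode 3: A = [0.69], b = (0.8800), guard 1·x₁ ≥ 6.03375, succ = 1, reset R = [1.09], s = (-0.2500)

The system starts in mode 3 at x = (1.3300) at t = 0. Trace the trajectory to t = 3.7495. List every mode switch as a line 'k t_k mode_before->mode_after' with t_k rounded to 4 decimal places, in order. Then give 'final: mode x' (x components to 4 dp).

1 1.4950 3->1
2 2.7905 1->0
final: 0 2.1377

Mode 3: guard c·x = 6.0338 hit at Δt = 1.4950 (t = 1.4950), x⁻ = (6.0337) → reset → x⁺ = (6.3268), jump to mode 1
Mode 1: guard c·x = -3.5729 hit at Δt = 1.2955 (t = 2.7905), x⁻ = (3.5729) → reset → x⁺ = (3.0086), jump to mode 0
Mode 0: flow for 0.9590 to horizon, guard not reached → x = (2.1377)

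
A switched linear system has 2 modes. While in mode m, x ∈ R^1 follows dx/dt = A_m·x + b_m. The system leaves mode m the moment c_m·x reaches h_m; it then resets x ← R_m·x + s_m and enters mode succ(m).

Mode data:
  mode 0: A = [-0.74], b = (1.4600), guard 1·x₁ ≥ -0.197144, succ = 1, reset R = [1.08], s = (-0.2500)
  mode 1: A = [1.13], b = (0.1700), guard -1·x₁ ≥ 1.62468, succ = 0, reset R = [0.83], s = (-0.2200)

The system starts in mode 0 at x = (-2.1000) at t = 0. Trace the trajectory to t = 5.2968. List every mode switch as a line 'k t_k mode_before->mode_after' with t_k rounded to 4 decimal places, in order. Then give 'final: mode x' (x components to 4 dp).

Mode 0: guard c·x = -0.1971 hit at Δt = 0.8508 (t = 0.8508), x⁻ = (-0.1971) → reset → x⁺ = (-0.4629), jump to mode 1
Mode 1: guard c·x = 1.6247 hit at Δt = 1.3729 (t = 2.2237), x⁻ = (-1.6247) → reset → x⁺ = (-1.5685), jump to mode 0
Mode 0: guard c·x = -0.1971 hit at Δt = 0.6618 (t = 2.8855), x⁻ = (-0.1971) → reset → x⁺ = (-0.4629), jump to mode 1
Mode 1: guard c·x = 1.6247 hit at Δt = 1.3729 (t = 4.2584), x⁻ = (-1.6247) → reset → x⁺ = (-1.5685), jump to mode 0
Mode 0: guard c·x = -0.1971 hit at Δt = 0.6618 (t = 4.9203), x⁻ = (-0.1971) → reset → x⁺ = (-0.4629), jump to mode 1
Mode 1: flow for 0.3765 to horizon, guard not reached → x = (-0.6286)

1 0.8508 0->1
2 2.2237 1->0
3 2.8855 0->1
4 4.2584 1->0
5 4.9203 0->1
final: 1 -0.6286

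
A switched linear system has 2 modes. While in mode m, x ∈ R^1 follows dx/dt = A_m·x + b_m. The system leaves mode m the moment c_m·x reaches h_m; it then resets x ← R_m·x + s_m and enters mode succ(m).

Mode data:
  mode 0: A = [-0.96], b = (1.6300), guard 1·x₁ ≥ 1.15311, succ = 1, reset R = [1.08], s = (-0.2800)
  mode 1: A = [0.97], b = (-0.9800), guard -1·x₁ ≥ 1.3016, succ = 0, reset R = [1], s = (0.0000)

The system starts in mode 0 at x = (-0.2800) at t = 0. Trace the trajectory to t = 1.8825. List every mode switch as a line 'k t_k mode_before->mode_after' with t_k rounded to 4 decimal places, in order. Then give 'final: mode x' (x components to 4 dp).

1 1.3431 0->1
final: 1 0.9345

Mode 0: guard c·x = 1.1531 hit at Δt = 1.3431 (t = 1.3431), x⁻ = (1.1531) → reset → x⁺ = (0.9654), jump to mode 1
Mode 1: flow for 0.5394 to horizon, guard not reached → x = (0.9345)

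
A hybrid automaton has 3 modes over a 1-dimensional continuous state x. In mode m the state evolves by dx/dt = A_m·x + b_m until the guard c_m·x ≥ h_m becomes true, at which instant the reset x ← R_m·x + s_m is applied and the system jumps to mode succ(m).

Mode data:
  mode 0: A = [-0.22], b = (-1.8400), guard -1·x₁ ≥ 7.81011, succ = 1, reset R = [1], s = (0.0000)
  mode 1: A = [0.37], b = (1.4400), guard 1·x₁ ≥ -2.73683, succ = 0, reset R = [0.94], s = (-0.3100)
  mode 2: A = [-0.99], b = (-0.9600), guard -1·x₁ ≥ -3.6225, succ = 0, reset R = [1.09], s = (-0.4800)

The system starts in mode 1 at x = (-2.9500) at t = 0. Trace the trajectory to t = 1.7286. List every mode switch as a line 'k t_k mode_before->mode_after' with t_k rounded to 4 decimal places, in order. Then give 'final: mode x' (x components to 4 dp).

1 0.5514 1->0
final: 0 -4.1332

Mode 1: guard c·x = -2.7368 hit at Δt = 0.5514 (t = 0.5514), x⁻ = (-2.7368) → reset → x⁺ = (-2.8826), jump to mode 0
Mode 0: flow for 1.1772 to horizon, guard not reached → x = (-4.1332)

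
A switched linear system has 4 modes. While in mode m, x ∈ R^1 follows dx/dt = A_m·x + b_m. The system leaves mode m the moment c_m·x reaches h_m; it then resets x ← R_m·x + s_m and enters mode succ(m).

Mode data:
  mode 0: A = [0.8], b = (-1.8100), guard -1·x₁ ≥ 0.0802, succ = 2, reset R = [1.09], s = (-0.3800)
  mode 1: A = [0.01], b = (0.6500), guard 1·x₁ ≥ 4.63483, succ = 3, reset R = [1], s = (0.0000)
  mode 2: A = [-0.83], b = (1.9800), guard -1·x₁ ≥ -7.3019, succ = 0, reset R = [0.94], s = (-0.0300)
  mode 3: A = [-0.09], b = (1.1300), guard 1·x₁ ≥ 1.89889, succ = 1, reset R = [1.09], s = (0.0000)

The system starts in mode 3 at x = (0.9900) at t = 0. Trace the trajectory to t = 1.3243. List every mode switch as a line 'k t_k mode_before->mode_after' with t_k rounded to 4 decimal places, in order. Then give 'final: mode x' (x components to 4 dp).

Mode 3: guard c·x = 1.8989 hit at Δt = 0.9094 (t = 0.9094), x⁻ = (1.8989) → reset → x⁺ = (2.0698), jump to mode 1
Mode 1: flow for 0.4149 to horizon, guard not reached → x = (2.3486)

1 0.9094 3->1
final: 1 2.3486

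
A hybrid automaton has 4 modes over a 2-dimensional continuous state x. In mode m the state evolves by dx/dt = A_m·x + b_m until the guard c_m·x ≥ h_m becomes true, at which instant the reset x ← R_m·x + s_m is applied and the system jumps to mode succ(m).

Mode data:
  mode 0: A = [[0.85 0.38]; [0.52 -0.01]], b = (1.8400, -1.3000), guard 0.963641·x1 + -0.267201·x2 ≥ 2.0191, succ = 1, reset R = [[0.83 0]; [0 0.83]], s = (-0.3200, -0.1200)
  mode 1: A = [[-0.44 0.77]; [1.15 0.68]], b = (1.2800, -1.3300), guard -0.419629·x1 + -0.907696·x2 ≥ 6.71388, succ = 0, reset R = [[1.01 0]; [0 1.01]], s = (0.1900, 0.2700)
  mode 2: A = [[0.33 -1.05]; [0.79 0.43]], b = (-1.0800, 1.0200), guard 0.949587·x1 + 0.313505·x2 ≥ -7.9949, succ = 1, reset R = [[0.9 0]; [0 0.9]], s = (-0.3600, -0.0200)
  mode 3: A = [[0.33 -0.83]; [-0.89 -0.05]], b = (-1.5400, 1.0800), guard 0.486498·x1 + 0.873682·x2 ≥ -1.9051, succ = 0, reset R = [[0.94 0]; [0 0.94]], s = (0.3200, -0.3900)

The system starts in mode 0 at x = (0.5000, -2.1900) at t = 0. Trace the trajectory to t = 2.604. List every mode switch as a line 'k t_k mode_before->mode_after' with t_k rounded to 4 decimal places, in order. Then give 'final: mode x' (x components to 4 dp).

Mode 0: guard c·x = 2.0191 hit at Δt = 0.5148 (t = 0.5148), x⁻ = (1.3736, -2.6027) → reset → x⁺ = (0.8201, -2.2803), jump to mode 1
Mode 1: guard c·x = 6.7139 hit at Δt = 1.1165 (t = 1.6313), x⁻ = (-1.2478, -6.8197) → reset → x⁺ = (-1.0703, -6.6179), jump to mode 0
Mode 0: flow for 0.9727 to horizon, guard not reached → x = (-3.9803, -8.9497)

1 0.5148 0->1
2 1.6313 1->0
final: 0 -3.9803 -8.9497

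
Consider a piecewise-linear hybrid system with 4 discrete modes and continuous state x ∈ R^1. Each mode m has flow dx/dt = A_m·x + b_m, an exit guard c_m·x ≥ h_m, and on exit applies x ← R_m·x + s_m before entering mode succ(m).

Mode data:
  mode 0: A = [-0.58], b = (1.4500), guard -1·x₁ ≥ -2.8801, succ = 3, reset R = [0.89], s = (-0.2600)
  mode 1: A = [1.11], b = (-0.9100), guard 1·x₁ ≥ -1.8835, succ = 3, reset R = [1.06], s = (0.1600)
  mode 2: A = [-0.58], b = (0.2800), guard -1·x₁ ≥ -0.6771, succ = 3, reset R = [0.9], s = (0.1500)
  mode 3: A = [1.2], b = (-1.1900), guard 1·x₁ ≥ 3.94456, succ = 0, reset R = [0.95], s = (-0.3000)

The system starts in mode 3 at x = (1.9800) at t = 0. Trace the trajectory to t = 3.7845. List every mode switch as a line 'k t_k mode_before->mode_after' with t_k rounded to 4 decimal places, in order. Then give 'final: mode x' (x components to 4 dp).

Mode 3: guard c·x = 3.9446 hit at Δt = 0.9121 (t = 0.9121), x⁻ = (3.9446) → reset → x⁺ = (3.4473), jump to mode 0
Mode 0: guard c·x = -2.8801 hit at Δt = 1.5745 (t = 2.4866), x⁻ = (2.8801) → reset → x⁺ = (2.3033), jump to mode 3
Mode 3: guard c·x = 3.9446 hit at Δt = 0.6763 (t = 3.1629), x⁻ = (3.9446) → reset → x⁺ = (3.4473), jump to mode 0
Mode 0: flow for 0.6216 to horizon, guard not reached → x = (3.1606)

1 0.9121 3->0
2 2.4866 0->3
3 3.1629 3->0
final: 0 3.1606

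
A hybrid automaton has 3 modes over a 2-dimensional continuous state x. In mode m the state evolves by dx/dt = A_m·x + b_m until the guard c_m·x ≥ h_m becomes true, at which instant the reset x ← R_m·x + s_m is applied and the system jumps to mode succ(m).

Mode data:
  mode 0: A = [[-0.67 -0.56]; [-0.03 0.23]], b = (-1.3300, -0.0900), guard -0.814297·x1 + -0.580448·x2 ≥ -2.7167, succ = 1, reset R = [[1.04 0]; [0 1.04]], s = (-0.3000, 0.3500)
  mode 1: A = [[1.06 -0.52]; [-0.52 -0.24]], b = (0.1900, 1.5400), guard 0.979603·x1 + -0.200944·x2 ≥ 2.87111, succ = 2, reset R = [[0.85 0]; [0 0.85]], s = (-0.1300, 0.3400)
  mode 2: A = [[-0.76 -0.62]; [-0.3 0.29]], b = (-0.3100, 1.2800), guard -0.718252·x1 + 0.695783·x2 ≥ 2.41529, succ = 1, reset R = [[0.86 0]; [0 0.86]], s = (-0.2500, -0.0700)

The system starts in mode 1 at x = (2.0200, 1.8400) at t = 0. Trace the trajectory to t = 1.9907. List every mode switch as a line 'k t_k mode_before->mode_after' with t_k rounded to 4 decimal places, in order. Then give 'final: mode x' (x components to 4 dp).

1 0.6341 1->2
2 1.6210 2->1
final: 1 -1.0921 3.2780

Mode 1: guard c·x = 2.8711 hit at Δt = 0.6341 (t = 0.6341), x⁻ = (3.2783, 1.6935) → reset → x⁺ = (2.6565, 1.7795), jump to mode 2
Mode 2: guard c·x = 2.4153 hit at Δt = 0.9869 (t = 1.6210), x⁻ = (-0.0726, 3.3964) → reset → x⁺ = (-0.3124, 2.8509), jump to mode 1
Mode 1: flow for 0.3697 to horizon, guard not reached → x = (-1.0921, 3.2780)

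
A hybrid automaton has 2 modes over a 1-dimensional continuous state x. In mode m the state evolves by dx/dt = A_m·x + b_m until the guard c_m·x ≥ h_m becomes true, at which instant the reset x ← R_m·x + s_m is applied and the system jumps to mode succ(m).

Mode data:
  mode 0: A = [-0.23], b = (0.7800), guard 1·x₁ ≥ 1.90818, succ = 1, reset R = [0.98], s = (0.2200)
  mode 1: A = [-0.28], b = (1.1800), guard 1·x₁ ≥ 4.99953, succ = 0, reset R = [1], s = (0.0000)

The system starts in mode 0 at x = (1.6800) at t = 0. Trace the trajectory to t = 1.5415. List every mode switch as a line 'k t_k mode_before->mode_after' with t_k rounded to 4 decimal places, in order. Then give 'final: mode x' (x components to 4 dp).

Mode 0: guard c·x = 1.9082 hit at Δt = 0.6222 (t = 0.6222), x⁻ = (1.9082) → reset → x⁺ = (2.0900), jump to mode 1
Mode 1: flow for 0.9193 to horizon, guard not reached → x = (2.5721)

1 0.6222 0->1
final: 1 2.5721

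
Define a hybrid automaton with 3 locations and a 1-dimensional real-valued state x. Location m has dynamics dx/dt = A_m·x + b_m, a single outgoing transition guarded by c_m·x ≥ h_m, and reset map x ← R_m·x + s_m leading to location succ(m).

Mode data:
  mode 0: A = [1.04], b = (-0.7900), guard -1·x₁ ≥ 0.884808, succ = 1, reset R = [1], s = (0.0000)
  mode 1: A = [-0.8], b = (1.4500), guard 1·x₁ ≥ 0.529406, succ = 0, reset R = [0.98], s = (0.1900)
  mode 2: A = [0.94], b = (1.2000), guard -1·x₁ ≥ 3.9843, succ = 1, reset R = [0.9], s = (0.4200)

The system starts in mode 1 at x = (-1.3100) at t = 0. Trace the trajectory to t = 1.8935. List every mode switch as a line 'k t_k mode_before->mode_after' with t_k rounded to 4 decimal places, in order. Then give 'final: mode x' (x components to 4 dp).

Mode 1: guard c·x = 0.5294 hit at Δt = 1.1117 (t = 1.1117), x⁻ = (0.5294) → reset → x⁺ = (0.7088), jump to mode 0
Mode 0: flow for 0.7818 to horizon, guard not reached → x = (0.6451)

1 1.1117 1->0
final: 0 0.6451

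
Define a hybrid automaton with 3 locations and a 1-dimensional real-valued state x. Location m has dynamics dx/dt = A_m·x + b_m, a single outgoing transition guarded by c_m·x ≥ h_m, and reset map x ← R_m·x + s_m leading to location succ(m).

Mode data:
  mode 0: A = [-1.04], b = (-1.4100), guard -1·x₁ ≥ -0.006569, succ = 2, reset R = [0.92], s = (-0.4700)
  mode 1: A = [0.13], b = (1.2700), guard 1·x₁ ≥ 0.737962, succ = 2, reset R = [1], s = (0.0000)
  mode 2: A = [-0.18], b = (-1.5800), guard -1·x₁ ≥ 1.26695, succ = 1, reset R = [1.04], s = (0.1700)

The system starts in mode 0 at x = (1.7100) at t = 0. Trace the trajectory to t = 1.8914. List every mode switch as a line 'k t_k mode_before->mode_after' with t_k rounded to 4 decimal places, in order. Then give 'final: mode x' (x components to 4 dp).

Mode 0: guard c·x = -0.0066 hit at Δt = 0.7799 (t = 0.7799), x⁻ = (0.0066) → reset → x⁺ = (-0.4640), jump to mode 2
Mode 2: guard c·x = 1.2670 hit at Δt = 0.5643 (t = 1.3442), x⁻ = (-1.2669) → reset → x⁺ = (-1.1476), jump to mode 1
Mode 1: flow for 0.5472 to horizon, guard not reached → x = (-0.5120)

1 0.7799 0->2
2 1.3442 2->1
final: 1 -0.5120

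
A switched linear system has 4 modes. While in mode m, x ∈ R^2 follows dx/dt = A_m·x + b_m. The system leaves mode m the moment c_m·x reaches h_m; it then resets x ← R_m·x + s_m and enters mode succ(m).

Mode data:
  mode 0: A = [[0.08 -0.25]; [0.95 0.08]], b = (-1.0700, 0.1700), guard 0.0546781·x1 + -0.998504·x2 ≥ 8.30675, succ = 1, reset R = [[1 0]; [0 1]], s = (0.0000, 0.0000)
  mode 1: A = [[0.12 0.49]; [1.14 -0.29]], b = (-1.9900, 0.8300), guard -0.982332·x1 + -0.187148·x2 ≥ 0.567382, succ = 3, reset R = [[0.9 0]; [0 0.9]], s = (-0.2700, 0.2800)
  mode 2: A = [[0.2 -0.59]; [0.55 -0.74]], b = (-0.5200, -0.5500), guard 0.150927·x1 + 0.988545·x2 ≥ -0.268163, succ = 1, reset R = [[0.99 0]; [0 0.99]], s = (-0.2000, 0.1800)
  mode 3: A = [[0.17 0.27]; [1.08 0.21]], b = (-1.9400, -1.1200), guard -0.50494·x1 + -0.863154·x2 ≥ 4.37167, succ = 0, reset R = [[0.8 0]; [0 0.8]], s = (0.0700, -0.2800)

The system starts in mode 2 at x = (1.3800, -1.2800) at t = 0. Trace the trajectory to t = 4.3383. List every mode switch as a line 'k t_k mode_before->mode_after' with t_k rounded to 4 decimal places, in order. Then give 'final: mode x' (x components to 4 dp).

1 0.8137 2->1
2 2.1203 1->3
3 3.2421 3->0
final: 0 -3.1722 -6.0235

Mode 2: guard c·x = -0.2682 hit at Δt = 0.8137 (t = 0.8137), x⁻ = (1.6236, -0.5192) → reset → x⁺ = (1.4074, -0.3340), jump to mode 1
Mode 1: guard c·x = 0.5674 hit at Δt = 1.3066 (t = 2.1203), x⁻ = (-0.7578, 0.9458) → reset → x⁺ = (-0.9520, 1.1312), jump to mode 3
Mode 3: guard c·x = 4.3717 hit at Δt = 1.1218 (t = 3.2421), x⁻ = (-3.7054, -2.8971) → reset → x⁺ = (-2.8943, -2.5977), jump to mode 0
Mode 0: flow for 1.0962 to horizon, guard not reached → x = (-3.1722, -6.0235)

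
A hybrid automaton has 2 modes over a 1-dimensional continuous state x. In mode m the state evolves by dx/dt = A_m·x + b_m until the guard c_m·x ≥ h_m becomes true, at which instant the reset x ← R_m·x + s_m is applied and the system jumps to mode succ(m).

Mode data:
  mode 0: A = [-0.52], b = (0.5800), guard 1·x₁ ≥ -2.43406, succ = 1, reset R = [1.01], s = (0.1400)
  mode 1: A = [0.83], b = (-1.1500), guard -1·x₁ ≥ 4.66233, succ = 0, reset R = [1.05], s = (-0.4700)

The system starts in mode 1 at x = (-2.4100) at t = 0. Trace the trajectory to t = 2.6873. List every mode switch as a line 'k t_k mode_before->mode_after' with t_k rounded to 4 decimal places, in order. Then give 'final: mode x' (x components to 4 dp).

1 0.5613 1->0
2 1.7191 0->1
3 2.3098 1->0
final: 0 -4.2104

Mode 1: guard c·x = 4.6623 hit at Δt = 0.5613 (t = 0.5613), x⁻ = (-4.6623) → reset → x⁺ = (-5.3654), jump to mode 0
Mode 0: guard c·x = -2.4341 hit at Δt = 1.1578 (t = 1.7191), x⁻ = (-2.4341) → reset → x⁺ = (-2.3184), jump to mode 1
Mode 1: guard c·x = 4.6623 hit at Δt = 0.5907 (t = 2.3098), x⁻ = (-4.6623) → reset → x⁺ = (-5.3654), jump to mode 0
Mode 0: flow for 0.3775 to horizon, guard not reached → x = (-4.2104)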